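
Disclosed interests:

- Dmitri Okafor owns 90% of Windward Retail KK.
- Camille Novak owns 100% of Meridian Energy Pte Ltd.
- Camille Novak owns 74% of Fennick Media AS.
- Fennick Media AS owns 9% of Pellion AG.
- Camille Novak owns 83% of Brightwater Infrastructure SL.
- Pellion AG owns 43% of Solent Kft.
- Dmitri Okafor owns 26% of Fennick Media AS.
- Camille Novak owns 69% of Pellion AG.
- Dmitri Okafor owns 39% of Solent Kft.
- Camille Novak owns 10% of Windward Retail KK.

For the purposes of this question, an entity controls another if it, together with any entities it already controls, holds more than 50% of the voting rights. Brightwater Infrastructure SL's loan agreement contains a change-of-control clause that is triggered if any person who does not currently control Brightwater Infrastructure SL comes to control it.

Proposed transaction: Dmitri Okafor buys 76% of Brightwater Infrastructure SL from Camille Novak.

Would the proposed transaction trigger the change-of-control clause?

The purchase adds only to Dmitri's holdings (Camille's stake shrinks), so Dmitri is the only person who could newly come to control Brightwater.
Dmitri holds 90% of Windward, so Dmitri controls Windward.
Neither Dmitri nor any entity Dmitri controls holds any voting interest in Brightwater.
So before the transaction, Dmitri does not control Brightwater.
After the purchase, Dmitri holds 76% of Brightwater directly, and Camille's stake falls to 7%.
Dmitri holds 76% of Brightwater, so Dmitri controls Brightwater.
Dmitri did not control Brightwater before and does after, so the clause is triggered.

Yes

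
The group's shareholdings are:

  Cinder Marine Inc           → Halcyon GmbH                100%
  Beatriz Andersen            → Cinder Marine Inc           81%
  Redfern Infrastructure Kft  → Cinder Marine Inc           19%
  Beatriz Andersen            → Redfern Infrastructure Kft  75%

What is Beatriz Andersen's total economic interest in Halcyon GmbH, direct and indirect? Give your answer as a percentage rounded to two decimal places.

Beatriz reaches Halcyon along 2 paths.
Via Cinder: 81% × 100% = 81%.
Via Redfern → Cinder: 75% × 19% × 100% = 14.25%.
Total: 81% + 14.25% = 95.25%.

95.25%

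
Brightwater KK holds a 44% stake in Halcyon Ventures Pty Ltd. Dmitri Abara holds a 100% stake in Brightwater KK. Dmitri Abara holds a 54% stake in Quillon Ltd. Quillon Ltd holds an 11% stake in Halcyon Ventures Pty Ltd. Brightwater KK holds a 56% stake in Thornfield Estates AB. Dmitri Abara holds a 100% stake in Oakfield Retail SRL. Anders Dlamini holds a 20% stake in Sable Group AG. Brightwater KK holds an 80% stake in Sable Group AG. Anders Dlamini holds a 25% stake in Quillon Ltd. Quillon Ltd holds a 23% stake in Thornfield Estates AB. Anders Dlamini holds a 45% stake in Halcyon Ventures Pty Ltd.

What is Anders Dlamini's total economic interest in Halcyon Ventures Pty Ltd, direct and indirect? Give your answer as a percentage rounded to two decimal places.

47.75%

Anders reaches Halcyon along 2 paths.
Via Quillon: 25% × 11% = 2.75%.
Direct stake: 45% = 45%.
Total: 2.75% + 45% = 47.75%.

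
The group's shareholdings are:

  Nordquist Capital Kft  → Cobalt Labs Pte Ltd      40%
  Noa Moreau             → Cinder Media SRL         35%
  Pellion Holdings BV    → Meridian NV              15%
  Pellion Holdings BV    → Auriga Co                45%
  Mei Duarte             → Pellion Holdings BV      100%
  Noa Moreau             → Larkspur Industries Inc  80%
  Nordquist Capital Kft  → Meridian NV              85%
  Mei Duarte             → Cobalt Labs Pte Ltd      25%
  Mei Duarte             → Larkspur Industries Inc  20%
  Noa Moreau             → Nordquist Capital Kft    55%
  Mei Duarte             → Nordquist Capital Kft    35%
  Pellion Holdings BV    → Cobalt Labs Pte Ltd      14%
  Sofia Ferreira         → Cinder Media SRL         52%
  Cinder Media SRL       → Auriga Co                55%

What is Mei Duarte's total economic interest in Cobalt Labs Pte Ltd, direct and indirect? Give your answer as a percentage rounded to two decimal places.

53.00%

Mei reaches Cobalt along 3 paths.
Via Nordquist: 35% × 40% = 14%.
Via Pellion: 100% × 14% = 14%.
Direct stake: 25% = 25%.
Total: 14% + 14% + 25% = 53%.
Rounded: 53.00%.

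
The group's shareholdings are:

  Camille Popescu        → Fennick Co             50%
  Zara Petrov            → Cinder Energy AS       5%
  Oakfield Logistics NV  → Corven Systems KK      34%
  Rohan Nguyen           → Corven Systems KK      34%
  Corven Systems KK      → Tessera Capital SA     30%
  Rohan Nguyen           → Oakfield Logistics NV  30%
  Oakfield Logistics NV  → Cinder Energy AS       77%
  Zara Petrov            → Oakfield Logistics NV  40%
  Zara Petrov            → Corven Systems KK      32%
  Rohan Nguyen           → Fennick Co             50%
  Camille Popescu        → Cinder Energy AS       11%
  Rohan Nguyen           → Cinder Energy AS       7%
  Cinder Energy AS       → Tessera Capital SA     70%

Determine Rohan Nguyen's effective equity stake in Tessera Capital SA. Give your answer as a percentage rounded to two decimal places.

34.33%

Rohan reaches Tessera along 4 paths.
Via Cinder: 7% × 70% = 4.9%.
Via Oakfield → Cinder: 30% × 77% × 70% = 16.17%.
Via Corven: 34% × 30% = 10.2%.
Via Oakfield → Corven: 30% × 34% × 30% = 3.06%.
Total: 4.9% + 16.17% + 10.2% + 3.06% = 34.33%.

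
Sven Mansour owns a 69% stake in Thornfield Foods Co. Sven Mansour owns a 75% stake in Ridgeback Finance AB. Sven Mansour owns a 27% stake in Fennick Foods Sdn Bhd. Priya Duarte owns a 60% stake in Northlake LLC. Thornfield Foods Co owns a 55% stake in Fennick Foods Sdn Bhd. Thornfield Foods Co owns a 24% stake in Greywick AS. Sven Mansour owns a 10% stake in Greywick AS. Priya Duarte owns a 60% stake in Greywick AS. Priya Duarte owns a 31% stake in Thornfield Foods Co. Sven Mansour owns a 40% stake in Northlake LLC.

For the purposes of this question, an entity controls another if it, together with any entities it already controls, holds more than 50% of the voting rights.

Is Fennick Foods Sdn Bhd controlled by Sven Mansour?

Sven holds 69% of Thornfield, so Sven controls Thornfield.
Thornfield and Sven together hold 55% + 27% = 82% of Fennick, so Sven controls Fennick.

Yes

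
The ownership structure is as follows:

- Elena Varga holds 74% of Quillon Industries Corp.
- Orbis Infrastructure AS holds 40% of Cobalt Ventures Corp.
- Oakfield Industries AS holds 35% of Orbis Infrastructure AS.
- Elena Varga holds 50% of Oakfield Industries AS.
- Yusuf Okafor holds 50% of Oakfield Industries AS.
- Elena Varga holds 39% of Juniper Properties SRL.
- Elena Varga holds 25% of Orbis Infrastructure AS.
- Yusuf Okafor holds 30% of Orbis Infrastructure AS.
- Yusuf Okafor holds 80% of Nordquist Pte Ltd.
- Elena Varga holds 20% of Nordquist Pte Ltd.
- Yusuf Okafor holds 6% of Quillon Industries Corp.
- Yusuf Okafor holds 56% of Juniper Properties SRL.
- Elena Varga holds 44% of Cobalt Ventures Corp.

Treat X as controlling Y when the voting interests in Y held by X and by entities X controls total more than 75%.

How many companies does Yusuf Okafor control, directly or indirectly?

1

Yusuf holds 80% of Nordquist, so Yusuf controls Nordquist.
No other company's threshold is met.
Yusuf controls 1 company.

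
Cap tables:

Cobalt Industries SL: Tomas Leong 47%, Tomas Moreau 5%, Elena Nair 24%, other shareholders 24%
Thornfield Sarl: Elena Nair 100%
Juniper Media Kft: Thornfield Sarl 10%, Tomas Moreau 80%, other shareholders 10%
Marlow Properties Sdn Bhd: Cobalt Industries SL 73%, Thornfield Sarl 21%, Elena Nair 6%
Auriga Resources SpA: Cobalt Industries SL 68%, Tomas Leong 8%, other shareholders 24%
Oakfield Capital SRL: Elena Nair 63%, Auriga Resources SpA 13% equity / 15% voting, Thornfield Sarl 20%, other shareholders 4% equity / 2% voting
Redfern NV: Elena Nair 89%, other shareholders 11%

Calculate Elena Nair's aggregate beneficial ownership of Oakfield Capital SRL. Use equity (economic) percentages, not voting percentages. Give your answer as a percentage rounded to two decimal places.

Elena reaches Oakfield along 3 paths.
Direct stake: 63% = 63%.
Via Cobalt → Auriga: 24% × 68% × 13% = 2.1216%.
Via Thornfield: 100% × 20% = 20%.
Total: 63% + 2.1216% + 20% = 85.1216%.
Rounded: 85.12%.

85.12%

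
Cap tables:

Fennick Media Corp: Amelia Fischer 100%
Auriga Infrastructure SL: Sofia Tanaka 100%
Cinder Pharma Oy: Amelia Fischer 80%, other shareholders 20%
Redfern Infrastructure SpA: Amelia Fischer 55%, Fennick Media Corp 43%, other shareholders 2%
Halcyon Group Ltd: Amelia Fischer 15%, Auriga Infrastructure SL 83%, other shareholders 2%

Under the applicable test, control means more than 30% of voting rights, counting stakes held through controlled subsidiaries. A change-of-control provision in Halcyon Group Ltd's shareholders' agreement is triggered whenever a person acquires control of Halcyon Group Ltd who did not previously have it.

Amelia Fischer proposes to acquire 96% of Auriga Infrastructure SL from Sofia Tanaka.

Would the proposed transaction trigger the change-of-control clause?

The purchase adds only to Amelia's holdings (Sofia's stake shrinks), so Amelia is the only person who could newly come to control Halcyon.
Amelia holds 100% of Fennick, so Amelia controls Fennick.
Amelia holds 80% of Cinder, so Amelia controls Cinder.
Amelia and Fennick together hold 55% + 43% = 98% of Redfern, so Amelia controls Redfern.
In Halcyon, Amelia's side holds only 15%, not > 30%.
So before the transaction, Amelia does not control Halcyon.
After the purchase, Amelia holds 96% of Auriga directly, and Sofia's stake falls to 4%.
Amelia holds 96% of Auriga, so Amelia controls Auriga.
Amelia and Auriga together hold 15% + 83% = 98% of Halcyon, so Amelia controls Halcyon.
Amelia did not control Halcyon before and does after, so the clause is triggered.

Yes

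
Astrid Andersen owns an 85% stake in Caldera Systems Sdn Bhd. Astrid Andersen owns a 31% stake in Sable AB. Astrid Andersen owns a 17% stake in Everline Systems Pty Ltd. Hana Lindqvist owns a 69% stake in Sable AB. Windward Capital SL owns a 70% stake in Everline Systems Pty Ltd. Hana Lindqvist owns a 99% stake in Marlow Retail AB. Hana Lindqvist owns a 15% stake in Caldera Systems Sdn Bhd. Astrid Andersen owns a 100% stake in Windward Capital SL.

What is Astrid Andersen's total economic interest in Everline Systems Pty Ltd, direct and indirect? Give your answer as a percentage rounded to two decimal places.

Astrid reaches Everline along 2 paths.
Via Windward: 100% × 70% = 70%.
Direct stake: 17% = 17%.
Total: 70% + 17% = 87%.
Rounded: 87.00%.

87.00%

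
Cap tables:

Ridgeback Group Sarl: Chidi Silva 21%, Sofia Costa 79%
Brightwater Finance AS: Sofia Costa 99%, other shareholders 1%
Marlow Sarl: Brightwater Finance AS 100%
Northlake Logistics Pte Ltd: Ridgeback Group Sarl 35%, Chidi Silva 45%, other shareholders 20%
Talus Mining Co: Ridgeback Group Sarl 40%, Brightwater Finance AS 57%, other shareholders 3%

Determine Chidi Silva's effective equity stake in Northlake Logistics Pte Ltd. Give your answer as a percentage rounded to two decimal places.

Chidi reaches Northlake along 2 paths.
Via Ridgeback: 21% × 35% = 7.35%.
Direct stake: 45% = 45%.
Total: 7.35% + 45% = 52.35%.

52.35%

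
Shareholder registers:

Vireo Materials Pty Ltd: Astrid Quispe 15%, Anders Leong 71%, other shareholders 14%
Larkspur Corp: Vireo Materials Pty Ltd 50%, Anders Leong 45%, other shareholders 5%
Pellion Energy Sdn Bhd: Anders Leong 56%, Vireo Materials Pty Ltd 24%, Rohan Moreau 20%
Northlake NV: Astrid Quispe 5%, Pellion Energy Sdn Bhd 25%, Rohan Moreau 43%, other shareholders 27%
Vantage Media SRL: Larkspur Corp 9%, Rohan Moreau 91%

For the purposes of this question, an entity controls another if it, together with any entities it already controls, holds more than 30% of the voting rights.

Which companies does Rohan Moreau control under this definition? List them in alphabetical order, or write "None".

Rohan holds 43% of Northlake, so Rohan controls Northlake.
Rohan holds 91% of Vantage, so Rohan controls Vantage.
No other company's threshold is met.

Northlake NV, Vantage Media SRL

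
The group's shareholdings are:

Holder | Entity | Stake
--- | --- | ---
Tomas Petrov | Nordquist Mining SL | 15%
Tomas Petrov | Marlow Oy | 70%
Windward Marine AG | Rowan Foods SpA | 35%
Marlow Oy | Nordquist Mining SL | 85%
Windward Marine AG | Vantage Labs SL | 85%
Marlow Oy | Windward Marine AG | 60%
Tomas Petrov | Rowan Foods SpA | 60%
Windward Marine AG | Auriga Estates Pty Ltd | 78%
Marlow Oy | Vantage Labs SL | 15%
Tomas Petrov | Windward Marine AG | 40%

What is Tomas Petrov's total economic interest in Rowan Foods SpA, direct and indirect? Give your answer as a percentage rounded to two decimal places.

88.70%

Tomas reaches Rowan along 3 paths.
Direct stake: 60% = 60%.
Via Windward: 40% × 35% = 14%.
Via Marlow → Windward: 70% × 60% × 35% = 14.7%.
Total: 60% + 14% + 14.7% = 88.7%.
Rounded: 88.70%.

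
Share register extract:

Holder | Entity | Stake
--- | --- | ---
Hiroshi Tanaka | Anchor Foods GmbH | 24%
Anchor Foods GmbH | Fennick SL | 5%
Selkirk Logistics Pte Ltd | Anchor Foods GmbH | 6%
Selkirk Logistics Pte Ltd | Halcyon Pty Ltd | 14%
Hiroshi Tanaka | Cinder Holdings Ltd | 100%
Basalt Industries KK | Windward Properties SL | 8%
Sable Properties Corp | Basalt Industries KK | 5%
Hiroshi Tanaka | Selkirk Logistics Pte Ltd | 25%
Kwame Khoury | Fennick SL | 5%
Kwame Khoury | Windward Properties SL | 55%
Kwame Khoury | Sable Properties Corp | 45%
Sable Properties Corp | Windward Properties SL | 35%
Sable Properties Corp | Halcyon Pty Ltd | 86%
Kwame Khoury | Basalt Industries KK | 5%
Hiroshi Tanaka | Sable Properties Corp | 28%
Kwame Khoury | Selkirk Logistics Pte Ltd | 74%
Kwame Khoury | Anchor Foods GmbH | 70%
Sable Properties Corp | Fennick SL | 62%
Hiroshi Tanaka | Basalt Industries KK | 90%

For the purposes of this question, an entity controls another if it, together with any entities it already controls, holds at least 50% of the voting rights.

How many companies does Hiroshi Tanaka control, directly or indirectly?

2

Hiroshi holds 100% of Cinder, so Hiroshi controls Cinder.
Hiroshi holds 90% of Basalt, so Hiroshi controls Basalt.
No other company's threshold is met.
Hiroshi controls 2 companies.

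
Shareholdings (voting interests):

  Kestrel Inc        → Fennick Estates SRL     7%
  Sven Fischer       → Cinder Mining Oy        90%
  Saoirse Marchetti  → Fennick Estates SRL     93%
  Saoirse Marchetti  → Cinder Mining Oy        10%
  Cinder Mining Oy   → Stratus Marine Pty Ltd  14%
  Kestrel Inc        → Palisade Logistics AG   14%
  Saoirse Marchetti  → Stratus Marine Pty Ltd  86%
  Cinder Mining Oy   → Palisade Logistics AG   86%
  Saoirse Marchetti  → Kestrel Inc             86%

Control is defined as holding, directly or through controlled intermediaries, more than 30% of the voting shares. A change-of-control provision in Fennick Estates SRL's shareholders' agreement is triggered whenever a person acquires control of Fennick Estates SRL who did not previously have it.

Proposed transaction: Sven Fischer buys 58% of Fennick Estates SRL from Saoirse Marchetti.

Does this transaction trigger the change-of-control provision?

The purchase adds only to Sven's holdings (Saoirse's stake shrinks), so Sven is the only person who could newly come to control Fennick.
Sven holds 90% of Cinder, so Sven controls Cinder.
Cinder holds 86% of Palisade, so Sven controls Palisade.
Neither Sven nor any entity Sven controls holds any voting interest in Fennick.
So before the transaction, Sven does not control Fennick.
After the purchase, Sven holds 58% of Fennick directly, and Saoirse's stake falls to 35%.
Sven holds 58% of Fennick, so Sven controls Fennick.
Sven did not control Fennick before and does after, so the clause is triggered.

Yes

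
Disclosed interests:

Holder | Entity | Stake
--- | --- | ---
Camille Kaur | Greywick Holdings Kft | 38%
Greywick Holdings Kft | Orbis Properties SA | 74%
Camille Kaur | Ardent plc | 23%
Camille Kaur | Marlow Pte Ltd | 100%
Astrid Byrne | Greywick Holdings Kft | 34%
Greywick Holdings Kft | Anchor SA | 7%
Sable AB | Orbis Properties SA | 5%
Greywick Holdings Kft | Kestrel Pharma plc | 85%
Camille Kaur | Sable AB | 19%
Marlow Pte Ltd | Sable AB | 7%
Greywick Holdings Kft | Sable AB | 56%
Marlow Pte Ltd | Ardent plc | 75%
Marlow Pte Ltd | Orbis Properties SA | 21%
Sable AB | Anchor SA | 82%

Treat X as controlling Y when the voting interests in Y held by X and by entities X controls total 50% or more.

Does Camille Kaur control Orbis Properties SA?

Camille holds 100% of Marlow, so Camille controls Marlow.
Camille and Marlow together hold 23% + 75% = 98% of Ardent, so Camille controls Ardent.
In Orbis, Camille's side holds only 21%, not ≥ 50%.
So Camille does not control Orbis.

No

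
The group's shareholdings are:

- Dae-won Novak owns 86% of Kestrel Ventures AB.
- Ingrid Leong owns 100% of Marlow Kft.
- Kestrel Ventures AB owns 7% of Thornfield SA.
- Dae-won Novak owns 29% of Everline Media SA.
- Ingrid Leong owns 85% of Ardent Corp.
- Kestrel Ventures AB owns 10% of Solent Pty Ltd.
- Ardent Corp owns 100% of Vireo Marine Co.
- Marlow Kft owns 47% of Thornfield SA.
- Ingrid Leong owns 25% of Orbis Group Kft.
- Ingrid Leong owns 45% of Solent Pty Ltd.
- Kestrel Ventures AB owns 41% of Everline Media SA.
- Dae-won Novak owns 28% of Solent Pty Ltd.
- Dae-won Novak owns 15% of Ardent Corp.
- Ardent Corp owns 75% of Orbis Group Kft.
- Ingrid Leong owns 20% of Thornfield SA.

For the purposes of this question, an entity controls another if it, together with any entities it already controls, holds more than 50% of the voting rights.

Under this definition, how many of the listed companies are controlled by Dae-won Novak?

2

Dae-won holds 86% of Kestrel, so Dae-won controls Kestrel.
Kestrel and Dae-won together hold 41% + 29% = 70% of Everline, so Dae-won controls Everline.
No other company's threshold is met.
Dae-won controls 2 companies.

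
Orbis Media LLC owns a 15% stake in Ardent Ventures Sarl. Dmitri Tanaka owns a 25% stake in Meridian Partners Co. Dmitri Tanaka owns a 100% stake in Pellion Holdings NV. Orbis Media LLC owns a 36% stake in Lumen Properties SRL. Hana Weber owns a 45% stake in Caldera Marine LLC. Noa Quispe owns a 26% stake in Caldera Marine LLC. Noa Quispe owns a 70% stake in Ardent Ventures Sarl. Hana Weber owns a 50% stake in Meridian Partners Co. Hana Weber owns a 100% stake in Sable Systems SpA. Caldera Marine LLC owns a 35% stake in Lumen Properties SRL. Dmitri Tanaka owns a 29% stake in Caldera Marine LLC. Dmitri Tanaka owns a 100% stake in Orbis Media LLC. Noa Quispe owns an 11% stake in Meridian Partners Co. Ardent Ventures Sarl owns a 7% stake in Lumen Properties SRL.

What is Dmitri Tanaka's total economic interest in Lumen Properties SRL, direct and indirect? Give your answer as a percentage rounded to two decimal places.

47.20%

Dmitri reaches Lumen along 3 paths.
Via Orbis → Ardent: 100% × 15% × 7% = 1.05%.
Via Orbis: 100% × 36% = 36%.
Via Caldera: 29% × 35% = 10.15%.
Total: 1.05% + 36% + 10.15% = 47.2%.
Rounded: 47.20%.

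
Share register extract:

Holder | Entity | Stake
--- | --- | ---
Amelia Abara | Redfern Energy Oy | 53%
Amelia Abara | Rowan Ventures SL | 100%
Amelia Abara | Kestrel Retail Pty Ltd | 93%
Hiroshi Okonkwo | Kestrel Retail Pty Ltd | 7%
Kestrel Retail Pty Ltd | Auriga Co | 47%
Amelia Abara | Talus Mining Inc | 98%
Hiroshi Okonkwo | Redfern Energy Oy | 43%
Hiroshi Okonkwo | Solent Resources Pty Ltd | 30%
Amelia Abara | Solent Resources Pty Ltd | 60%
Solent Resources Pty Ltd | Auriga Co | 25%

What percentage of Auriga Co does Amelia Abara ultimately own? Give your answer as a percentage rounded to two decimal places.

Amelia reaches Auriga along 2 paths.
Via Kestrel: 93% × 47% = 43.71%.
Via Solent: 60% × 25% = 15%.
Total: 43.71% + 15% = 58.71%.

58.71%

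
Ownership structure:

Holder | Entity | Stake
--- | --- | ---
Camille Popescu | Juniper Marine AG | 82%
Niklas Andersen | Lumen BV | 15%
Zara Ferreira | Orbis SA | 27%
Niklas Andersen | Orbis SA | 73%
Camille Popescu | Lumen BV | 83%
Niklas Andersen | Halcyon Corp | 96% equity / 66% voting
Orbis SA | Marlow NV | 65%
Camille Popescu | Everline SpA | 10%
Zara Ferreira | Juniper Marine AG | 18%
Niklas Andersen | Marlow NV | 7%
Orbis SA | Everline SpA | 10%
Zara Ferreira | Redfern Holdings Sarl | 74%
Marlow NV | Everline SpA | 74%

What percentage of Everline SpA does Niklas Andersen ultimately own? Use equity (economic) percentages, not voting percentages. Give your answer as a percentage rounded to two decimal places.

Niklas reaches Everline along 3 paths.
Via Orbis → Marlow: 73% × 65% × 74% = 35.113%.
Via Marlow: 7% × 74% = 5.18%.
Via Orbis: 73% × 10% = 7.3%.
Total: 35.113% + 5.18% + 7.3% = 47.593%.
Rounded: 47.59%.

47.59%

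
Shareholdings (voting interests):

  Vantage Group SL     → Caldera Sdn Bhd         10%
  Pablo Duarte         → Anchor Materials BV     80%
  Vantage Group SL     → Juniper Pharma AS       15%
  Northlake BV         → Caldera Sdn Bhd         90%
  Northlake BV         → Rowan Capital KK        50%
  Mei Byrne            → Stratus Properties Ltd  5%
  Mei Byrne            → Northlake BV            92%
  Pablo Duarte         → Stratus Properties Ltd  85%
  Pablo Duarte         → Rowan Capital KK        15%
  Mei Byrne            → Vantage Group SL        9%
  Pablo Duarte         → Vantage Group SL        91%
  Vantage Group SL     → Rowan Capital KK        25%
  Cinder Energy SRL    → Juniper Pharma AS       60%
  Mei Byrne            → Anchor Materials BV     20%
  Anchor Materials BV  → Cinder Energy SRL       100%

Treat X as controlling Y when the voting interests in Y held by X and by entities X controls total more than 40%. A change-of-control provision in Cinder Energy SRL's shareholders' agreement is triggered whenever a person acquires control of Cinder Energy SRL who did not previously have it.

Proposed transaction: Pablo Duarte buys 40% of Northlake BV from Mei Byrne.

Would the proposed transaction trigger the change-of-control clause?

The purchase adds only to Pablo's holdings (Mei's stake shrinks), so Pablo is the only person who could newly come to control Cinder.
Pablo holds 80% of Anchor, so Pablo controls Anchor.
Anchor holds 100% of Cinder, so Pablo controls Cinder.
So Pablo already controls Cinder before the transaction.
After the purchase, Pablo holds 40% of Northlake directly, and Mei's stake falls to 52%.
Pablo controlled Cinder already, so this is not a new person acquiring control; every other person's position is unchanged or reduced.
No new person acquires control, so the clause is not triggered.

No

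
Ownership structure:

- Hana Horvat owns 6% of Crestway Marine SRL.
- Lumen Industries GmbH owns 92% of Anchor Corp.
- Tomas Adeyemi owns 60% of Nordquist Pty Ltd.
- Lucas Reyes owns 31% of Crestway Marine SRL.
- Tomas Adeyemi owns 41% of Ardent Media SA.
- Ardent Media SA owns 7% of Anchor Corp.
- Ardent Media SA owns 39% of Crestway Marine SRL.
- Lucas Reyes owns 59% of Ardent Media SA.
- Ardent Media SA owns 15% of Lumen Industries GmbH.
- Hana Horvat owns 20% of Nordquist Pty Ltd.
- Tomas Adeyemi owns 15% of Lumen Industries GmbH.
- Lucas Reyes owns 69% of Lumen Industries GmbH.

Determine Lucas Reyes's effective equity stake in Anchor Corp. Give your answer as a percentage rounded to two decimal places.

75.75%

Lucas reaches Anchor along 3 paths.
Via Ardent → Lumen: 59% × 15% × 92% = 8.142%.
Via Lumen: 69% × 92% = 63.48%.
Via Ardent: 59% × 7% = 4.13%.
Total: 8.142% + 63.48% + 4.13% = 75.752%.
Rounded: 75.75%.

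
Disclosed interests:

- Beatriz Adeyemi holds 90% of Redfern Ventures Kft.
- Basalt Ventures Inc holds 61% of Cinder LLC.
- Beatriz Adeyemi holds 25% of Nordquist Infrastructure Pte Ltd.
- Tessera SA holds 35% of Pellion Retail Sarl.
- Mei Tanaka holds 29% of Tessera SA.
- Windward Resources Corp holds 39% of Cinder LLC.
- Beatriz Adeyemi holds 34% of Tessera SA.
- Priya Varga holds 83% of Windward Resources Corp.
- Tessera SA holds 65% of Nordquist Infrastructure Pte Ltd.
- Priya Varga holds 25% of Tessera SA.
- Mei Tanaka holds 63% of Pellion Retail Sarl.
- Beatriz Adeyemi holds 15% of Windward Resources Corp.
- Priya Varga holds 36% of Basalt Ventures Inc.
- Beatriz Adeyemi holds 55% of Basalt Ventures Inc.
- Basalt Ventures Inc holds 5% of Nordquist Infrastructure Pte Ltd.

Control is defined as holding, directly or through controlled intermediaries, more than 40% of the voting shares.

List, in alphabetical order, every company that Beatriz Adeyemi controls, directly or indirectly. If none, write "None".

Beatriz holds 55% of Basalt, so Beatriz controls Basalt.
Beatriz holds 90% of Redfern, so Beatriz controls Redfern.
Basalt holds 61% of Cinder, so Beatriz controls Cinder.
No other company's threshold is met.

Basalt Ventures Inc, Cinder LLC, Redfern Ventures Kft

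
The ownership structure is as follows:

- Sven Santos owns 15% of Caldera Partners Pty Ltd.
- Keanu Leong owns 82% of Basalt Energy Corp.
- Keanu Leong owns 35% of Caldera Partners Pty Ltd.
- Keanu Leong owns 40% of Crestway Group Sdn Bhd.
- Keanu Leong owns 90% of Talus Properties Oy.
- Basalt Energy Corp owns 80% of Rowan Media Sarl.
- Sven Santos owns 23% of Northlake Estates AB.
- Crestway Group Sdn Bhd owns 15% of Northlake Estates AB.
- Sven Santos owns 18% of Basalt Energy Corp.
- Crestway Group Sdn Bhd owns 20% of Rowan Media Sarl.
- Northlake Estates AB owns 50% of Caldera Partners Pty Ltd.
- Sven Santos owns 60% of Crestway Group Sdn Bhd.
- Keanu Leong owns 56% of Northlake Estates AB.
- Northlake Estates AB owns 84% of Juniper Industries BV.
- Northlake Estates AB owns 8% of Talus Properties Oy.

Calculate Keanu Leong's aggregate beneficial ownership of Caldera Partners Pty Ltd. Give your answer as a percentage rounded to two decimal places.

Keanu reaches Caldera along 3 paths.
Direct stake: 35% = 35%.
Via Crestway → Northlake: 40% × 15% × 50% = 3%.
Via Northlake: 56% × 50% = 28%.
Total: 35% + 3% + 28% = 66%.
Rounded: 66.00%.

66.00%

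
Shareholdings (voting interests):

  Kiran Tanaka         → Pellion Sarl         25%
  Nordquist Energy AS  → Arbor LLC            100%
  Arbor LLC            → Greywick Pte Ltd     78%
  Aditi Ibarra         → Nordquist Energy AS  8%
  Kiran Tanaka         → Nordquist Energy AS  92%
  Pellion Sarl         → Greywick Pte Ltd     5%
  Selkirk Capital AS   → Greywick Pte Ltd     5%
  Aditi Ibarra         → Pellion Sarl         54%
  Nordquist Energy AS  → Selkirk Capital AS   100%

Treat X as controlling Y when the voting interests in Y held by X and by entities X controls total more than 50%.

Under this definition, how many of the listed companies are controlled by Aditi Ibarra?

1

Aditi holds 54% of Pellion, so Aditi controls Pellion.
No other company's threshold is met.
Aditi controls 1 company.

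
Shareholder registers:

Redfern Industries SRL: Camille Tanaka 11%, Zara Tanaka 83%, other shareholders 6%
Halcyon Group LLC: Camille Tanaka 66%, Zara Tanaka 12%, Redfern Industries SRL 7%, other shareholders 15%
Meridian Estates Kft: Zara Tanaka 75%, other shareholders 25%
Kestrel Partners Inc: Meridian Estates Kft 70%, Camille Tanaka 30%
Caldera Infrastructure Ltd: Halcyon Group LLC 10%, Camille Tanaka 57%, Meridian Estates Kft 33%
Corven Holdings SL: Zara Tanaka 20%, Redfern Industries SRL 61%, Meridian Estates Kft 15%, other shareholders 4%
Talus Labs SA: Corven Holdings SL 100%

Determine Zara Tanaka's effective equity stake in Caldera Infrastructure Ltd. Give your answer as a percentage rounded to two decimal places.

Zara reaches Caldera along 3 paths.
Via Halcyon: 12% × 10% = 1.2%.
Via Redfern → Halcyon: 83% × 7% × 10% = 0.581%.
Via Meridian: 75% × 33% = 24.75%.
Total: 1.2% + 0.581% + 24.75% = 26.531%.
Rounded: 26.53%.

26.53%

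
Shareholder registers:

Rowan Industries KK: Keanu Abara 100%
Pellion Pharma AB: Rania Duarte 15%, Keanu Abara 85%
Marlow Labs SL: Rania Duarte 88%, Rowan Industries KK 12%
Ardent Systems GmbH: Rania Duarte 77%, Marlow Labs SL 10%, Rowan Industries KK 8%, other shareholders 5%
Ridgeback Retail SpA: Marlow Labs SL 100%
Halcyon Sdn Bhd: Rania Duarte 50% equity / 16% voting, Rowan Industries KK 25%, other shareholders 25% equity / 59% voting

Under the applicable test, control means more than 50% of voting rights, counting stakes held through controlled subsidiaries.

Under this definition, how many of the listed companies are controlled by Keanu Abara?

2

Keanu holds 100% of Rowan, so Keanu controls Rowan.
Keanu holds 85% of Pellion, so Keanu controls Pellion.
No other company's threshold is met.
Keanu controls 2 companies.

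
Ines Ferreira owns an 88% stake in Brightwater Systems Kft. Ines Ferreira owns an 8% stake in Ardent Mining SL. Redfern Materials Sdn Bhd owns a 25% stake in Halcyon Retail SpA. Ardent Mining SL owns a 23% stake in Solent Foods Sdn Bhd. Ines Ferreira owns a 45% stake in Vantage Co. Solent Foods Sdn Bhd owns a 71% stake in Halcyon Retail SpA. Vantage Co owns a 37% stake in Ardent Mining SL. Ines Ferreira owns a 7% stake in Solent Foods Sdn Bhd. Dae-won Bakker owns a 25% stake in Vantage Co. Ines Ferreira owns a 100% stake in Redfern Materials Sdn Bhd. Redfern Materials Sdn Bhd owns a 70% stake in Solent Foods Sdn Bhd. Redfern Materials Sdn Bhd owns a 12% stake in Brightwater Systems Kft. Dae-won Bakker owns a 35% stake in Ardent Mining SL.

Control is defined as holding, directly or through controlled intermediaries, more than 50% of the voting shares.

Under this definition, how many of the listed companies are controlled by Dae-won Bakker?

0

Dae-won's largest direct stake is 35% in Ardent, which does not meet the threshold.
Dae-won controls 0 companies.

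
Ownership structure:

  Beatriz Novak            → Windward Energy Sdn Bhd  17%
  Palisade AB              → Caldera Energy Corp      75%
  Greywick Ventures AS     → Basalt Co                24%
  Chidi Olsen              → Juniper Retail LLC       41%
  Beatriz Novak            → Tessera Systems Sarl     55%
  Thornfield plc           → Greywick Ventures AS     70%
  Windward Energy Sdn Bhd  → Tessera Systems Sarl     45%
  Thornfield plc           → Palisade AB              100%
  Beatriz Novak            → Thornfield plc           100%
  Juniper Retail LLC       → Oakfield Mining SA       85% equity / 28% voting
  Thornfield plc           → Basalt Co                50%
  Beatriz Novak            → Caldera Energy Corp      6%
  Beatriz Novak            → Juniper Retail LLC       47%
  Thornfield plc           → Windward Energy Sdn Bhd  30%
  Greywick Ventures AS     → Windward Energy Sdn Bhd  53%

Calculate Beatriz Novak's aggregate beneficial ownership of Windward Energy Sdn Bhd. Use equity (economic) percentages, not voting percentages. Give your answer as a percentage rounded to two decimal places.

84.10%

Beatriz reaches Windward along 3 paths.
Direct stake: 17% = 17%.
Via Thornfield: 100% × 30% = 30%.
Via Thornfield → Greywick: 100% × 70% × 53% = 37.1%.
Total: 17% + 30% + 37.1% = 84.1%.
Rounded: 84.10%.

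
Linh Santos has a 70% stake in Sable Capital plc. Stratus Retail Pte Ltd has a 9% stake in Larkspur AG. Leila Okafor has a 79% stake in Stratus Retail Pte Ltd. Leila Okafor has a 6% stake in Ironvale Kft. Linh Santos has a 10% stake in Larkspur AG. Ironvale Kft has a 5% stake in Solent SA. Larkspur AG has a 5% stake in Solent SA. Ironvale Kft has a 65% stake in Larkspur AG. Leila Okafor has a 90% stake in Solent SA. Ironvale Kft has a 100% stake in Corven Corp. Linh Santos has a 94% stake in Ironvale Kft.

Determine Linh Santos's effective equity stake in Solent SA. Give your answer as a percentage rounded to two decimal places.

Linh reaches Solent along 3 paths.
Via Ironvale: 94% × 5% = 4.7%.
Via Larkspur: 10% × 5% = 0.5%.
Via Ironvale → Larkspur: 94% × 65% × 5% = 3.055%.
Total: 4.7% + 0.5% + 3.055% = 8.255%.
Rounded: 8.26%.

8.26%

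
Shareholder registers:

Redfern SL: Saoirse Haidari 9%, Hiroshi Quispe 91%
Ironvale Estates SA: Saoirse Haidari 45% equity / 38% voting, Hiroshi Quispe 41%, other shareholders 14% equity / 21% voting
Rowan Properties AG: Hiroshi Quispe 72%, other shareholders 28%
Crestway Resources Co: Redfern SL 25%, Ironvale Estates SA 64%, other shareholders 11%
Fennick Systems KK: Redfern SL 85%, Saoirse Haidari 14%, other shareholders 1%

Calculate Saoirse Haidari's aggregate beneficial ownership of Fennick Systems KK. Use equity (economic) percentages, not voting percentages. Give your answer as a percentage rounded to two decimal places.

Saoirse reaches Fennick along 2 paths.
Via Redfern: 9% × 85% = 7.65%.
Direct stake: 14% = 14%.
Total: 7.65% + 14% = 21.65%.

21.65%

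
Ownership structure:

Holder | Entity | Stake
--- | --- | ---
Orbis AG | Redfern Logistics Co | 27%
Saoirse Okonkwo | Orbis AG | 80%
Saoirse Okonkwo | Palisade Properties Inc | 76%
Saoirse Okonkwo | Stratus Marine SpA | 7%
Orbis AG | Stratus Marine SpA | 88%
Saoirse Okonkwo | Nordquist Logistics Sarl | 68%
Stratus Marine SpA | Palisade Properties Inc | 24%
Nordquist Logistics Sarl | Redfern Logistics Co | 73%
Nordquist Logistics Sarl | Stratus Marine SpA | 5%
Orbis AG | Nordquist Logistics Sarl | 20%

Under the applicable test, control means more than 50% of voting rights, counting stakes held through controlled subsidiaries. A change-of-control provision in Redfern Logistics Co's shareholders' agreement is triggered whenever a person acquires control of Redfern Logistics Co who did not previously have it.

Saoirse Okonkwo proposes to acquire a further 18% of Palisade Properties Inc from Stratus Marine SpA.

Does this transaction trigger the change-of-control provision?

The purchase adds only to Saoirse's holdings (Stratus's stake shrinks), so Saoirse is the only person who could newly come to control Redfern.
Saoirse holds 80% of Orbis, so Saoirse controls Orbis.
Saoirse and Orbis together hold 68% + 20% = 88% of Nordquist, so Saoirse controls Nordquist.
Nordquist and Orbis together hold 73% + 27% = 100% of Redfern, so Saoirse controls Redfern.
So Saoirse already controls Redfern before the transaction.
After the purchase, Saoirse's direct stake in Palisade rises to 76% + 18% = 94%, and Stratus's stake falls to 6%.
Saoirse controlled Redfern already, so this is not a new person acquiring control; every other person's position is unchanged or reduced.
No new person acquires control, so the clause is not triggered.

No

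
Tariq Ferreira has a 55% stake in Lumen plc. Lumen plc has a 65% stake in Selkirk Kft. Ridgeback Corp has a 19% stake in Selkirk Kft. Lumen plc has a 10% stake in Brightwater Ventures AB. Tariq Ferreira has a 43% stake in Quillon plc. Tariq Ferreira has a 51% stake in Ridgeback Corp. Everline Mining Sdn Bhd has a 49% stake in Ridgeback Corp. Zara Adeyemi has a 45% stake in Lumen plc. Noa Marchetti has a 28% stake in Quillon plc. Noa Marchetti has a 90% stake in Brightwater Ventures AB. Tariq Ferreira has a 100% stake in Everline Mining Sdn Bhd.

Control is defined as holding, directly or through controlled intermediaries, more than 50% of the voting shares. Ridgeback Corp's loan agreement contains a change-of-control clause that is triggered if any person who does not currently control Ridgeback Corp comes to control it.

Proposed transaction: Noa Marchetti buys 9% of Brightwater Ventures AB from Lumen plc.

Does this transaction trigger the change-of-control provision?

The purchase adds only to Noa's holdings (Lumen's stake shrinks), so Noa is the only person who could newly come to control Ridgeback.
Noa holds 90% of Brightwater, so Noa controls Brightwater.
Neither Noa nor any entity Noa controls holds any voting interest in Ridgeback.
So before the transaction, Noa does not control Ridgeback.
After the purchase, Noa's direct stake in Brightwater rises to 90% + 9% = 99%, and Lumen's stake falls to 1%.
Noa holds 99% of Brightwater, so Noa controls Brightwater.
After the transaction, neither Noa nor any entity Noa controls holds a voting interest in Ridgeback, so Noa still does not control it.
No new person acquires control, so the clause is not triggered.

No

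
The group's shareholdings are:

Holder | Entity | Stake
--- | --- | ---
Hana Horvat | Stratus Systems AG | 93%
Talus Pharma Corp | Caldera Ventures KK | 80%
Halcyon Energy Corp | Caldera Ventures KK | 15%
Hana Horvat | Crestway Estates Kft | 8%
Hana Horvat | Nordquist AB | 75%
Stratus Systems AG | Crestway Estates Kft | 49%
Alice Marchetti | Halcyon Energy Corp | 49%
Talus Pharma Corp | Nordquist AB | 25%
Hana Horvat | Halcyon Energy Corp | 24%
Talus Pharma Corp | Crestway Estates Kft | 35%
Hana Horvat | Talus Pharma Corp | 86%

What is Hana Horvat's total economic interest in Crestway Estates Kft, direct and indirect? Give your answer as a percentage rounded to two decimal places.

Hana reaches Crestway along 3 paths.
Via Talus: 86% × 35% = 30.1%.
Via Stratus: 93% × 49% = 45.57%.
Direct stake: 8% = 8%.
Total: 30.1% + 45.57% + 8% = 83.67%.

83.67%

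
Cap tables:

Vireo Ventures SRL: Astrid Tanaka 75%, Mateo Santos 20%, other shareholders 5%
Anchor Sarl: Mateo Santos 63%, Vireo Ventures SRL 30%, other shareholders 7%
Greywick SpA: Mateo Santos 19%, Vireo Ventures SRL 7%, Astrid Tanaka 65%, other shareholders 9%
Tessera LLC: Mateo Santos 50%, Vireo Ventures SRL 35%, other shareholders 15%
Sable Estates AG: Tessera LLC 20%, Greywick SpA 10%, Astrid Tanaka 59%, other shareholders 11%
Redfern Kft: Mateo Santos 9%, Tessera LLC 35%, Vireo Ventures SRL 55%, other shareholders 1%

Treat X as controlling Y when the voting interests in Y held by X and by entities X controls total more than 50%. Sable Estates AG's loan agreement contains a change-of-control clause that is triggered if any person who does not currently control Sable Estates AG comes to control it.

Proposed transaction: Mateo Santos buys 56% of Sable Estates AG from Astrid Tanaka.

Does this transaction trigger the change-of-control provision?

The purchase adds only to Mateo's holdings (Astrid's stake shrinks), so Mateo is the only person who could newly come to control Sable.
Mateo holds 63% of Anchor, so Mateo controls Anchor.
Neither Mateo nor any entity Mateo controls holds any voting interest in Sable.
So before the transaction, Mateo does not control Sable.
After the purchase, Mateo holds 56% of Sable directly, and Astrid's stake falls to 3%.
Mateo holds 56% of Sable, so Mateo controls Sable.
Mateo did not control Sable before and does after, so the clause is triggered.

Yes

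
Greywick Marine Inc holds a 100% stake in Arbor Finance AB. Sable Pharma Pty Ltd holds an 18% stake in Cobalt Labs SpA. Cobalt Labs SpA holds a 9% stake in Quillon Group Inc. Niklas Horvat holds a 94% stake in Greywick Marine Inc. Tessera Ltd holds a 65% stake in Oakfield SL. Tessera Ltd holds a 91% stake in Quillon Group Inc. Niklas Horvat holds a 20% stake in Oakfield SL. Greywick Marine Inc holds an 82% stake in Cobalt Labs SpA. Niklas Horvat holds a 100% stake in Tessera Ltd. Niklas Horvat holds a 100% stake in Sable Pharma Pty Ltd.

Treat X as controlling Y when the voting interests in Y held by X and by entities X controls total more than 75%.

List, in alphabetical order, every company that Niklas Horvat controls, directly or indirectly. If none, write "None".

Niklas holds 94% of Greywick, so Niklas controls Greywick.
Niklas holds 100% of Sable, so Niklas controls Sable.
Greywick and Sable together hold 82% + 18% = 100% of Cobalt, so Niklas controls Cobalt.
Niklas holds 100% of Tessera, so Niklas controls Tessera.
Niklas and Tessera together hold 20% + 65% = 85% of Oakfield, so Niklas controls Oakfield.
Tessera and Cobalt together hold 91% + 9% = 100% of Quillon, so Niklas controls Quillon.
Greywick holds 100% of Arbor, so Niklas controls Arbor.

Arbor Finance AB, Cobalt Labs SpA, Greywick Marine Inc, Oakfield SL, Quillon Group Inc, Sable Pharma Pty Ltd, Tessera Ltd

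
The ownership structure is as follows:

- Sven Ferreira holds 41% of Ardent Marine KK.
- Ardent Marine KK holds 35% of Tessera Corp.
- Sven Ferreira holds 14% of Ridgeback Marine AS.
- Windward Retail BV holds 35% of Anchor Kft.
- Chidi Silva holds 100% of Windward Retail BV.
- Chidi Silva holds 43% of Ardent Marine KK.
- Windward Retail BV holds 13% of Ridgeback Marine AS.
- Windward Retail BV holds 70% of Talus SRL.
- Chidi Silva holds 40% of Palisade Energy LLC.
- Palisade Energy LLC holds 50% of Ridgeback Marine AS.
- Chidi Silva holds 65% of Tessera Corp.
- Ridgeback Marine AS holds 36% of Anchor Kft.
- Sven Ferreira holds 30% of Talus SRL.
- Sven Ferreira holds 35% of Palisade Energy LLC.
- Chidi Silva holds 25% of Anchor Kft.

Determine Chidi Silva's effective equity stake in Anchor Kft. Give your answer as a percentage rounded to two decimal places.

Chidi reaches Anchor along 4 paths.
Via Windward: 100% × 35% = 35%.
Direct stake: 25% = 25%.
Via Palisade → Ridgeback: 40% × 50% × 36% = 7.2%.
Via Windward → Ridgeback: 100% × 13% × 36% = 4.68%.
Total: 35% + 25% + 7.2% + 4.68% = 71.88%.

71.88%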